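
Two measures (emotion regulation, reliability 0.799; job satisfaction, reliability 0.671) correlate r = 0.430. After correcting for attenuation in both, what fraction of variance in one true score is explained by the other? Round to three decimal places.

0.345

Disattenuated r = 0.430 / √(0.799 × 0.671) = 0.430 / 0.7322 = 0.5873.
Shared true-score variance = 0.5873² = 0.3449 ≈ 0.345.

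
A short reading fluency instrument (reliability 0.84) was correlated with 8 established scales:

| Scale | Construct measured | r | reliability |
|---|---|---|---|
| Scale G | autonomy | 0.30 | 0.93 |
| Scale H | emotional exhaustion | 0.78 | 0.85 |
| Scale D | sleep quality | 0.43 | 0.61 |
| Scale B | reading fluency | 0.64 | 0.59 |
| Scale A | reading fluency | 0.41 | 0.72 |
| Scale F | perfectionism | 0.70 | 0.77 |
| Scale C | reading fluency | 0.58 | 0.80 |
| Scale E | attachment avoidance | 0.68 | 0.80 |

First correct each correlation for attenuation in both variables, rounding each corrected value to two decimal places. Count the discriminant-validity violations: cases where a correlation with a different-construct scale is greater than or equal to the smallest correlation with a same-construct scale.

Disattenuated r (r / √(r_scale · r_new)):
  Scale G (disc): 0.30 / √(0.93·0.84) = 0.34
  Scale H (disc): 0.78 / √(0.85·0.84) = 0.92
  Scale D (disc): 0.43 / √(0.61·0.84) = 0.60
  Scale B (conv): 0.64 / √(0.59·0.84) = 0.91
  Scale A (conv): 0.41 / √(0.72·0.84) = 0.53
  Scale F (disc): 0.70 / √(0.77·0.84) = 0.87
  Scale C (conv): 0.58 / √(0.80·0.84) = 0.71
  Scale E (disc): 0.68 / √(0.80·0.84) = 0.83
Smallest convergent = 0.53. Discriminant values: 0.34, 0.92, 0.60, 0.87, 0.83; count ≥ 0.53 → 4.

4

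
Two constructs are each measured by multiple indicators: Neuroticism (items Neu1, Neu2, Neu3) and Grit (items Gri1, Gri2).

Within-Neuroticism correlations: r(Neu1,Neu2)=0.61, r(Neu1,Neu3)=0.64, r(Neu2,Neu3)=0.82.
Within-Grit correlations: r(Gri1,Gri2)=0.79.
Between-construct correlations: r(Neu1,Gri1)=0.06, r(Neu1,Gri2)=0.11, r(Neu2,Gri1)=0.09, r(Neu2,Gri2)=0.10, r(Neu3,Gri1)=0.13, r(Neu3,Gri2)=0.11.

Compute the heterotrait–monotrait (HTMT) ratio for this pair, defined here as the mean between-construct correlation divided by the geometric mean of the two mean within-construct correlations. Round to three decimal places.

0.135

Between-construct mean = 0.60/6 = 0.1000.
Mean within-Neu = 2.07/3 = 0.6900; mean within-Gri = 0.79/1 = 0.7900.
Geometric mean = √(0.6900 × 0.7900) = 0.7383.
HTMT = 0.1000 / 0.7383 = 0.135.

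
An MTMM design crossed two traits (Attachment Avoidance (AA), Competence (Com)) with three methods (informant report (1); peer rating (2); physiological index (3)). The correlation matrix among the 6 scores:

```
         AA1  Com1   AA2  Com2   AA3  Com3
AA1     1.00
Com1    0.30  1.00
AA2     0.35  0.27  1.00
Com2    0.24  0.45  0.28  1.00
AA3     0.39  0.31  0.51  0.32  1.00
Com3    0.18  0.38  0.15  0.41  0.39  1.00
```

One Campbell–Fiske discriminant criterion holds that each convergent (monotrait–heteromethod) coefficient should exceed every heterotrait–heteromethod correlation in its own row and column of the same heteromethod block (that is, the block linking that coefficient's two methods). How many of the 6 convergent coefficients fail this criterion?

0

Each convergent coefficient versus the relevant comparison correlations:
AA (methods 1·2): 0.35 vs {0.24, 0.27} → pass.
AA (methods 1·3): 0.39 vs {0.18, 0.31} → pass.
AA (methods 2·3): 0.51 vs {0.15, 0.32} → pass.
Com (methods 1·2): 0.45 vs {0.27, 0.24} → pass.
Com (methods 1·3): 0.38 vs {0.31, 0.18} → pass.
Com (methods 2·3): 0.41 vs {0.32, 0.15} → pass.
0 of 6 fail.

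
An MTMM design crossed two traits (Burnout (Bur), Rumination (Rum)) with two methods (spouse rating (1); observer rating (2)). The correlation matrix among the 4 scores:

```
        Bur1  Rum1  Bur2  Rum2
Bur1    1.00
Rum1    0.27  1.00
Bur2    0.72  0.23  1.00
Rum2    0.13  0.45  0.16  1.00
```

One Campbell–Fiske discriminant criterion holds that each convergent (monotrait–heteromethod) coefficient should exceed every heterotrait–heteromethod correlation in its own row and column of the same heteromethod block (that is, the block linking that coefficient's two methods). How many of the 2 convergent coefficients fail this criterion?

0

Convergent coefficients and their comparison sets:
Bur (methods 1·2): 0.72 vs {0.13, 0.23} → pass.
Rum (methods 1·2): 0.45 vs {0.23, 0.13} → pass.
0 of 2 fail.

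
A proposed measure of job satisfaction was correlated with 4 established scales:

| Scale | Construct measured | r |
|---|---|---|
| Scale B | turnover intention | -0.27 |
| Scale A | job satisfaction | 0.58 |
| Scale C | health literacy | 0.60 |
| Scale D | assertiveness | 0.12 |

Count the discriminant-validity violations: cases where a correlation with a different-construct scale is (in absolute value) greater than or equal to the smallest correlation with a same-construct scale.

1

Convergent (same construct = job satisfaction): Scale A.
Smallest convergent = 0.58. Discriminant |r|: 0.27, 0.60, 0.12; count ≥ 0.58 → 1.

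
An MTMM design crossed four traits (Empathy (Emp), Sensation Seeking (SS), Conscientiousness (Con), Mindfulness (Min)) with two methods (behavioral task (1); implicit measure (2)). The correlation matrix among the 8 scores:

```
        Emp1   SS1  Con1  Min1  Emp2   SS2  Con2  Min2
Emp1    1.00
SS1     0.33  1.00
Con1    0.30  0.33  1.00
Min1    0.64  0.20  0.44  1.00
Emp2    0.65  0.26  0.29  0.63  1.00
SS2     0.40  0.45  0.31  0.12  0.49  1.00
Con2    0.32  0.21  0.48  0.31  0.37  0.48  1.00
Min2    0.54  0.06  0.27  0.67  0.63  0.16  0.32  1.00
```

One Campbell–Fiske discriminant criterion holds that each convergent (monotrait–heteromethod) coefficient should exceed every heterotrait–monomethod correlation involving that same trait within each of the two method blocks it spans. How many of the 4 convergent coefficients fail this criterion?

Checking each validity diagonal entry against its comparison values:
Emp (methods 1·2): 0.65 vs {0.33, 0.49, 0.30, 0.37, 0.64, 0.63} → pass.
SS (methods 1·2): 0.45 vs {0.33, 0.49, 0.33, 0.48, 0.20, 0.16} → fail.
Con (methods 1·2): 0.48 vs {0.30, 0.37, 0.33, 0.48, 0.44, 0.32} → fail.
Min (methods 1·2): 0.67 vs {0.64, 0.63, 0.20, 0.16, 0.44, 0.32} → pass.
2 of 4 fail.

2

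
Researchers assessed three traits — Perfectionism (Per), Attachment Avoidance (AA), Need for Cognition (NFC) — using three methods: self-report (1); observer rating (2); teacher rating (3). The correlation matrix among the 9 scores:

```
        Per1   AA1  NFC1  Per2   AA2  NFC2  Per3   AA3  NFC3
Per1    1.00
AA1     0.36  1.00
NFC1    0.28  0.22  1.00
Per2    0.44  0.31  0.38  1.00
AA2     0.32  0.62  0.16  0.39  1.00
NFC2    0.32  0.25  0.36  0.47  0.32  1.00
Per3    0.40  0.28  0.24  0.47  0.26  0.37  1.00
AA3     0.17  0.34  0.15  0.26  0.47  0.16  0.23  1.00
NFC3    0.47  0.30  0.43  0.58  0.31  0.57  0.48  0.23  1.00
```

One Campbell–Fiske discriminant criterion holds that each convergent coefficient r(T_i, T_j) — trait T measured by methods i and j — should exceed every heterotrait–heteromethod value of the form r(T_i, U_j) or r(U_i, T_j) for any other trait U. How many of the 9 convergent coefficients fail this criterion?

Checking each validity diagonal entry against its comparison values:
Per (methods 1·2): 0.44 vs {0.32, 0.31, 0.32, 0.38} → pass.
Per (methods 1·3): 0.40 vs {0.17, 0.28, 0.47, 0.24} → fail.
Per (methods 2·3): 0.47 vs {0.26, 0.26, 0.58, 0.37} → fail.
AA (methods 1·2): 0.62 vs {0.31, 0.32, 0.25, 0.16} → pass.
AA (methods 1·3): 0.34 vs {0.28, 0.17, 0.30, 0.15} → pass.
AA (methods 2·3): 0.47 vs {0.26, 0.26, 0.31, 0.16} → pass.
NFC (methods 1·2): 0.36 vs {0.38, 0.32, 0.16, 0.25} → fail.
NFC (methods 1·3): 0.43 vs {0.24, 0.47, 0.15, 0.30} → fail.
NFC (methods 2·3): 0.57 vs {0.37, 0.58, 0.16, 0.31} → fail.
5 of 9 fail.

5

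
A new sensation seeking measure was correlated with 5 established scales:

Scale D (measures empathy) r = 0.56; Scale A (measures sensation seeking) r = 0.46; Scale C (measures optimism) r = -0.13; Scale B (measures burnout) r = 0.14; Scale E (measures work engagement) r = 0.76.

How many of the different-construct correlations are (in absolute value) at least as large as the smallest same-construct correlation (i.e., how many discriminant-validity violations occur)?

2

Convergent (same construct = sensation seeking): Scale A.
Smallest convergent = 0.46. Discriminant |r|: 0.56, 0.13, 0.14, 0.76; count ≥ 0.46 → 2.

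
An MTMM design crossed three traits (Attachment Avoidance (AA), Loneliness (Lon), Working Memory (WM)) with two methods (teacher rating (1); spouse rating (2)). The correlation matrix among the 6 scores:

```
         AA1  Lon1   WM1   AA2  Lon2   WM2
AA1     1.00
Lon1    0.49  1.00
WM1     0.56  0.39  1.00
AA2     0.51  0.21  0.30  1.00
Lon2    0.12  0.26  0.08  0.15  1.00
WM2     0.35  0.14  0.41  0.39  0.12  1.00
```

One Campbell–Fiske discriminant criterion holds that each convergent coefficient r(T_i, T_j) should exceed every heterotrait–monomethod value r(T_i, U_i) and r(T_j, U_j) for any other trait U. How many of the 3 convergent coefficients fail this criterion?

Each convergent coefficient versus the relevant comparison correlations:
AA (methods 1·2): 0.51 vs {0.49, 0.15, 0.56, 0.39} → fail.
Lon (methods 1·2): 0.26 vs {0.49, 0.15, 0.39, 0.12} → fail.
WM (methods 1·2): 0.41 vs {0.56, 0.39, 0.39, 0.12} → fail.
3 of 3 fail.

3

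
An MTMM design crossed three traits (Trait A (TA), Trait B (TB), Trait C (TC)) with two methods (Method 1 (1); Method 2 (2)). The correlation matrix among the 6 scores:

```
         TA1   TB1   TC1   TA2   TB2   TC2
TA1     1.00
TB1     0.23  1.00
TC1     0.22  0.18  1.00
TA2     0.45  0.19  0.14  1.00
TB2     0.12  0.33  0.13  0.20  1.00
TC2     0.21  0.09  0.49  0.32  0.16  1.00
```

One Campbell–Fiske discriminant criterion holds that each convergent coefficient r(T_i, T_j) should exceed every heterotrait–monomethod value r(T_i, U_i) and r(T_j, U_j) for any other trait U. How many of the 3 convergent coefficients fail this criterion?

0

Checking each validity diagonal entry against its comparison values:
TA (methods 1·2): 0.45 vs {0.23, 0.20, 0.22, 0.32} → pass.
TB (methods 1·2): 0.33 vs {0.23, 0.20, 0.18, 0.16} → pass.
TC (methods 1·2): 0.49 vs {0.22, 0.32, 0.18, 0.16} → pass.
0 of 3 fail.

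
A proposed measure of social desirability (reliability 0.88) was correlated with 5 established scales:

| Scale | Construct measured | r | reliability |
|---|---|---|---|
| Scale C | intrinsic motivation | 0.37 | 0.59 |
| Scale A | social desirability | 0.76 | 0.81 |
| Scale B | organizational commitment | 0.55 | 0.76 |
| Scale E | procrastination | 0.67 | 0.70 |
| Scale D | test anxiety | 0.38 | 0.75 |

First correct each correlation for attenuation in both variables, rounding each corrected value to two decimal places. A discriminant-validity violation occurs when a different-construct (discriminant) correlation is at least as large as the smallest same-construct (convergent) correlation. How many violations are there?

Disattenuated r (r / √(r_scale · r_new)):
  Scale C (disc): 0.37 / √(0.59·0.88) = 0.51
  Scale A (conv): 0.76 / √(0.81·0.88) = 0.90
  Scale B (disc): 0.55 / √(0.76·0.88) = 0.67
  Scale E (disc): 0.67 / √(0.70·0.88) = 0.85
  Scale D (disc): 0.38 / √(0.75·0.88) = 0.47
Smallest convergent = 0.90. Discriminant values: 0.51, 0.67, 0.85, 0.47; count ≥ 0.90 → 0.

0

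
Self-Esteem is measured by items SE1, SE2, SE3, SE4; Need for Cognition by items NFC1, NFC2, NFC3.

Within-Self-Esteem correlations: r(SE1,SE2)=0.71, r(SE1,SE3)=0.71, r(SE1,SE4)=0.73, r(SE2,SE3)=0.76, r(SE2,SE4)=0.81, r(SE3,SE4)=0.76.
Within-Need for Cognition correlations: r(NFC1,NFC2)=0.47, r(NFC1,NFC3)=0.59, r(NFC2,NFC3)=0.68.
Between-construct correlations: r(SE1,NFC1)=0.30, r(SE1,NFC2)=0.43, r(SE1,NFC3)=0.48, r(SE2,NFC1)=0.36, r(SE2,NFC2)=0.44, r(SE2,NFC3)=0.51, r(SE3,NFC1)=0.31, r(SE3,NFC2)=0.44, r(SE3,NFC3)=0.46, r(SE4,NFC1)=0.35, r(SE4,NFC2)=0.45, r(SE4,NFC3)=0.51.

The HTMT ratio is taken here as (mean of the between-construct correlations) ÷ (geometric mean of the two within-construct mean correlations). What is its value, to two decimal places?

0.64

Between-construct mean = 5.04/12 = 0.4200.
Mean within-SE = 4.48/6 = 0.7467; mean within-NFC = 1.74/3 = 0.5800.
Geometric mean = √(0.7467 × 0.5800) = 0.6581.
HTMT = 0.4200 / 0.6581 = 0.64.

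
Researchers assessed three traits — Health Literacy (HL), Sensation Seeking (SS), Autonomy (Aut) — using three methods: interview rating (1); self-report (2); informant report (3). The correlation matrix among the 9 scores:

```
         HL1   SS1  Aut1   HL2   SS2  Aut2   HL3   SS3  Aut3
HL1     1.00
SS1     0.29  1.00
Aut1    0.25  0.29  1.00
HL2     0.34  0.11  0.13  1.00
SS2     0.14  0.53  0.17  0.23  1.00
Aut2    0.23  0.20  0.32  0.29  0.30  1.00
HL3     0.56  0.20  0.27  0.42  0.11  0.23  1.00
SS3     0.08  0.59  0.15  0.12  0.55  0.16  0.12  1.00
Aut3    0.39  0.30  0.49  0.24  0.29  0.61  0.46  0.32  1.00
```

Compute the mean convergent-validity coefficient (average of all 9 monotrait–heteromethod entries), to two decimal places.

0.49

Convergent values: 0.34, 0.56, 0.42, 0.53, 0.59, 0.55, 0.32, 0.49, 0.61; mean = 4.41/9 = 0.49.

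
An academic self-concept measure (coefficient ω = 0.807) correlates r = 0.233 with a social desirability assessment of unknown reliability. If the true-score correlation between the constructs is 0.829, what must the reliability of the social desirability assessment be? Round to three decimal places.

r_true = r_obs / √(r_xx · r_yy) ⇒ 0.829 = 0.233 / √(0.807 · r_yy).
√(0.807 · r_yy) = 0.233 / 0.829 = 0.2811; 0.807 · r_yy = 0.0790; r_yy = 0.0790 / 0.807 ≈ 0.098.

0.098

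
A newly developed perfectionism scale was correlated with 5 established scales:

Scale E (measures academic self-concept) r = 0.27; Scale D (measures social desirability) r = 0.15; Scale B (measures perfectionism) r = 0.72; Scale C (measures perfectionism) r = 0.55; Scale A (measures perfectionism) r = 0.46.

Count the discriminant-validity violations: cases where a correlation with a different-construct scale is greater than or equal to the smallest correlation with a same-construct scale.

Convergent (same construct = perfectionism): Scale B, Scale C, Scale A.
Smallest convergent = 0.46. Discriminant values: 0.27, 0.15; count ≥ 0.46 → 0.

0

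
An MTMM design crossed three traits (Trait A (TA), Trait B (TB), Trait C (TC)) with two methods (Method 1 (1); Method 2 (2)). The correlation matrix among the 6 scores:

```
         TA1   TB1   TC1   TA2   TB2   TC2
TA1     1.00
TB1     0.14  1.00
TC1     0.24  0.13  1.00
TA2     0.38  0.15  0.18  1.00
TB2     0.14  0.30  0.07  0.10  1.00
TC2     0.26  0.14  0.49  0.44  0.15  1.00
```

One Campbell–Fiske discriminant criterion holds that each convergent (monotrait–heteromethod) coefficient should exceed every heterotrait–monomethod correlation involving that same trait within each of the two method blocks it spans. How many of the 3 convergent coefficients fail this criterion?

1

Checking each validity diagonal entry against its comparison values:
TA (methods 1·2): 0.38 vs {0.14, 0.10, 0.24, 0.44} → fail.
TB (methods 1·2): 0.30 vs {0.14, 0.10, 0.13, 0.15} → pass.
TC (methods 1·2): 0.49 vs {0.24, 0.44, 0.13, 0.15} → pass.
1 of 3 fail.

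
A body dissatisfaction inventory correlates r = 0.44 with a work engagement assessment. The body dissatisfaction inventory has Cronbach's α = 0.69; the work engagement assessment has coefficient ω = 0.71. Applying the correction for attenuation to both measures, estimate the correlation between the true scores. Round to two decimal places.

r_true = r_obs / √(r_xx · r_yy) = 0.44 / √(0.69 × 0.71) = 0.44 / √0.4899 = 0.44 / 0.6999 ≈ 0.63.

0.63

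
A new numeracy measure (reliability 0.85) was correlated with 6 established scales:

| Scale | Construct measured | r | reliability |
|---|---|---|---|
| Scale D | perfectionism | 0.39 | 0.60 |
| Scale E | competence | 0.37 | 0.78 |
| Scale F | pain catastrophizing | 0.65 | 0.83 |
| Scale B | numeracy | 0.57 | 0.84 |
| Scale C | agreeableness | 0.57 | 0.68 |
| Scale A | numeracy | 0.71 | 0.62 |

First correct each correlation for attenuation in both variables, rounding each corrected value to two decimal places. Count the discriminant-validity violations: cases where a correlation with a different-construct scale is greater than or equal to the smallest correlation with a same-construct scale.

2

Disattenuated r (r / √(r_scale · r_new)):
  Scale D (disc): 0.39 / √(0.60·0.85) = 0.55
  Scale E (disc): 0.37 / √(0.78·0.85) = 0.45
  Scale F (disc): 0.65 / √(0.83·0.85) = 0.77
  Scale B (conv): 0.57 / √(0.84·0.85) = 0.67
  Scale C (disc): 0.57 / √(0.68·0.85) = 0.75
  Scale A (conv): 0.71 / √(0.62·0.85) = 0.98
Smallest convergent = 0.67. Discriminant values: 0.55, 0.45, 0.77, 0.75; count ≥ 0.67 → 2.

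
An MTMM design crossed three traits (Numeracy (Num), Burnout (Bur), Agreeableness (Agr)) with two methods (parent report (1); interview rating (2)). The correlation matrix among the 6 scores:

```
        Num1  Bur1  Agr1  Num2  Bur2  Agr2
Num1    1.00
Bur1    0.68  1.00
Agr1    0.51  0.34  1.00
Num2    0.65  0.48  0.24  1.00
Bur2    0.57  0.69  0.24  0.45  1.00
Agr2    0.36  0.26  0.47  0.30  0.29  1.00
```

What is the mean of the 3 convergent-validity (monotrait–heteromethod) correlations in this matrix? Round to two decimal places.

0.60

Convergent values: 0.65, 0.69, 0.47; mean = 1.81/3 = 0.60.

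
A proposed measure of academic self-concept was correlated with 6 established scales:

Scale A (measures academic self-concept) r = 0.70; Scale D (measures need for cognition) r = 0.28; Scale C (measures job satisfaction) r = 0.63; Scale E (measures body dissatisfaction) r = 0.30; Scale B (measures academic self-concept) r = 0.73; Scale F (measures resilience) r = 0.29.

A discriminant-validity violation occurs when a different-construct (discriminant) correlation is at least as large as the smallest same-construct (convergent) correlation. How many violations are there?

0

Convergent (same construct = academic self-concept): Scale A, Scale B.
Smallest convergent = 0.70. Discriminant values: 0.28, 0.63, 0.30, 0.29; count ≥ 0.70 → 0.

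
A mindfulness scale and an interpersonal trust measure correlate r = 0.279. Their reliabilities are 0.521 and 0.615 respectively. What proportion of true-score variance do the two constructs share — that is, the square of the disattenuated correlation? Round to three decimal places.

0.243

Disattenuated r = 0.279 / √(0.521 × 0.615) = 0.279 / 0.5661 = 0.4928.
Shared true-score variance = 0.4928² = 0.2429 ≈ 0.243.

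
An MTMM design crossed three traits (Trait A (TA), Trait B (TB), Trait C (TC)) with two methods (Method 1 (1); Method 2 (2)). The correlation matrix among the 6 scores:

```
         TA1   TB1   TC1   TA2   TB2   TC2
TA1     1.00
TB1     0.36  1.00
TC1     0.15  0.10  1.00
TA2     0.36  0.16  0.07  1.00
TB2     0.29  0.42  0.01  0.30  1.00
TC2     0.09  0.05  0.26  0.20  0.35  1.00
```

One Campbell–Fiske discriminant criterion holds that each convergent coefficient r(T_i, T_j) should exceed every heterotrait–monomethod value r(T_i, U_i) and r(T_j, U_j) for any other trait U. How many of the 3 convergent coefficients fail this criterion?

Convergent coefficients and their comparison sets:
TA (methods 1·2): 0.36 vs {0.36, 0.30, 0.15, 0.20} → fail.
TB (methods 1·2): 0.42 vs {0.36, 0.30, 0.10, 0.35} → pass.
TC (methods 1·2): 0.26 vs {0.15, 0.20, 0.10, 0.35} → fail.
2 of 3 fail.

2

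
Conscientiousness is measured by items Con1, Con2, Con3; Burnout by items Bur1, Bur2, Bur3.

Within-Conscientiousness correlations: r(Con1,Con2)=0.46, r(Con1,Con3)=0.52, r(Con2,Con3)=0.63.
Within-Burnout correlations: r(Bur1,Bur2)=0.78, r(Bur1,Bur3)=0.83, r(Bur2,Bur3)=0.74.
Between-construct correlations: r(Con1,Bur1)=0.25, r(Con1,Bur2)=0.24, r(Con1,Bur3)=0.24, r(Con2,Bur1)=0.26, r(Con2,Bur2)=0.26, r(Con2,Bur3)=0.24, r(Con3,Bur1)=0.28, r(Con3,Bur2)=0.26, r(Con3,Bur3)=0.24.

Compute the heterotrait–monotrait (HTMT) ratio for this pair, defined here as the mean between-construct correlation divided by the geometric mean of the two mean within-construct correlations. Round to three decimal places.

0.389

Mean heterotrait r = 2.27/9 = 0.2522.
Mean within-Con = 1.61/3 = 0.5367; mean within-Bur = 2.35/3 = 0.7833.
Geometric mean = √(0.5367 × 0.7833) = 0.6484.
HTMT = 0.2522 / 0.6484 = 0.389.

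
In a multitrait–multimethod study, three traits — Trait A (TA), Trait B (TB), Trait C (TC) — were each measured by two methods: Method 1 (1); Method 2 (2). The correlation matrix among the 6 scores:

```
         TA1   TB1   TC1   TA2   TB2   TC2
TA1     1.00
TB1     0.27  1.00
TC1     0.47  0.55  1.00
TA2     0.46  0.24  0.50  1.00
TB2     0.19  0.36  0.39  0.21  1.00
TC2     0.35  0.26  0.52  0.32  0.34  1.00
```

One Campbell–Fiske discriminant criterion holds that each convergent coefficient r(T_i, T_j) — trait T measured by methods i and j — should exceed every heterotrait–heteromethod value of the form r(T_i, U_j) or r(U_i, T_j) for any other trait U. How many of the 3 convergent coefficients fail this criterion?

2

Convergent coefficients and their comparison sets:
TA (methods 1·2): 0.46 vs {0.19, 0.24, 0.35, 0.50} → fail.
TB (methods 1·2): 0.36 vs {0.24, 0.19, 0.26, 0.39} → fail.
TC (methods 1·2): 0.52 vs {0.50, 0.35, 0.39, 0.26} → pass.
2 of 3 fail.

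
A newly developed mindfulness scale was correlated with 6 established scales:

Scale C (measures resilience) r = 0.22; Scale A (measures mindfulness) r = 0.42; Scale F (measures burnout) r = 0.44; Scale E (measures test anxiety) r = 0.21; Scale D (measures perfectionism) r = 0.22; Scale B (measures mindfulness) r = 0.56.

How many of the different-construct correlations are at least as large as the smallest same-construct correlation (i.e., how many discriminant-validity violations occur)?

Convergent (same construct = mindfulness): Scale A, Scale B.
Smallest convergent = 0.42. Discriminant values: 0.22, 0.44, 0.21, 0.22; count ≥ 0.42 → 1.

1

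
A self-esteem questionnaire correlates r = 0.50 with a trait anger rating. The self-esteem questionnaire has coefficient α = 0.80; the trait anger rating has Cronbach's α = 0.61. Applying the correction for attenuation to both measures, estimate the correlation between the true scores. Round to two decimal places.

0.72

r_true = r_obs / √(r_xx · r_yy) = 0.50 / √(0.80 × 0.61) = 0.50 / √0.4880 = 0.50 / 0.6986 ≈ 0.72.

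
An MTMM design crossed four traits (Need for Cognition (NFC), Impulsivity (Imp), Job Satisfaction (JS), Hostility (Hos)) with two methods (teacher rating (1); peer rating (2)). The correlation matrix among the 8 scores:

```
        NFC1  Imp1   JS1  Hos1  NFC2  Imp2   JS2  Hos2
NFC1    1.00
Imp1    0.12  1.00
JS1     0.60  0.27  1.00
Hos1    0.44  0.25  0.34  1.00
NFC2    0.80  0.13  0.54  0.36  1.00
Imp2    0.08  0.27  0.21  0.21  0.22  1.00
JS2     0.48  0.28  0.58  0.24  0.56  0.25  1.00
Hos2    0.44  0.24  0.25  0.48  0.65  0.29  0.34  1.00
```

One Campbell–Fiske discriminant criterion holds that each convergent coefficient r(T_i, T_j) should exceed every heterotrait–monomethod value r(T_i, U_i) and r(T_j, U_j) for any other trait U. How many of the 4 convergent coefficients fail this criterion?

3

Convergent coefficients and their comparison sets:
NFC (methods 1·2): 0.80 vs {0.12, 0.22, 0.60, 0.56, 0.44, 0.65} → pass.
Imp (methods 1·2): 0.27 vs {0.12, 0.22, 0.27, 0.25, 0.25, 0.29} → fail.
JS (methods 1·2): 0.58 vs {0.60, 0.56, 0.27, 0.25, 0.34, 0.34} → fail.
Hos (methods 1·2): 0.48 vs {0.44, 0.65, 0.25, 0.29, 0.34, 0.34} → fail.
3 of 4 fail.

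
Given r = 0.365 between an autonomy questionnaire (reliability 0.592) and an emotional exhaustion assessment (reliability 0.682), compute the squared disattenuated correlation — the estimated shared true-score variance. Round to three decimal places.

Disattenuated r = 0.365 / √(0.592 × 0.682) = 0.365 / 0.6354 = 0.5744.
Shared true-score variance = 0.5744² = 0.3299 ≈ 0.330.

0.330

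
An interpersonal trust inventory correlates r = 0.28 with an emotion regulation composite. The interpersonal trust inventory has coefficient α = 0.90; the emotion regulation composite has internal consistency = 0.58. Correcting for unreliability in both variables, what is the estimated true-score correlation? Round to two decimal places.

r_true = r_obs / √(r_xx · r_yy) = 0.28 / √(0.90 × 0.58) = 0.28 / √0.5220 = 0.28 / 0.7225 ≈ 0.39.

0.39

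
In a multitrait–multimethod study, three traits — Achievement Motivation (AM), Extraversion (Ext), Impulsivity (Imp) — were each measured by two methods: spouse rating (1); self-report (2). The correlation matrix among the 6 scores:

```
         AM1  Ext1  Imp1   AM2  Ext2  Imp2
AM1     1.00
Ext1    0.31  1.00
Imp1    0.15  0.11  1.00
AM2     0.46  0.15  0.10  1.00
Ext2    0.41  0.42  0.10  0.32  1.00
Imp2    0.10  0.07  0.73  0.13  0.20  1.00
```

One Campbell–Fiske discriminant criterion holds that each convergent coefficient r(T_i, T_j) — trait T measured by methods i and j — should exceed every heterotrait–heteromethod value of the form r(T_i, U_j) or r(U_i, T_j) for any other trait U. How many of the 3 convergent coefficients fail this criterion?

Convergent coefficients and their comparison sets:
AM (methods 1·2): 0.46 vs {0.41, 0.15, 0.10, 0.10} → pass.
Ext (methods 1·2): 0.42 vs {0.15, 0.41, 0.07, 0.10} → pass.
Imp (methods 1·2): 0.73 vs {0.10, 0.10, 0.10, 0.07} → pass.
0 of 3 fail.

0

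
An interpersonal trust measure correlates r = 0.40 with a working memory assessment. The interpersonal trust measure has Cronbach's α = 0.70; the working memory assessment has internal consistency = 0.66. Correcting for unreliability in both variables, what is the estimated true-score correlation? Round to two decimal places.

0.59

r_true = r_obs / √(r_xx · r_yy) = 0.40 / √(0.70 × 0.66) = 0.40 / √0.4620 = 0.40 / 0.6797 ≈ 0.59.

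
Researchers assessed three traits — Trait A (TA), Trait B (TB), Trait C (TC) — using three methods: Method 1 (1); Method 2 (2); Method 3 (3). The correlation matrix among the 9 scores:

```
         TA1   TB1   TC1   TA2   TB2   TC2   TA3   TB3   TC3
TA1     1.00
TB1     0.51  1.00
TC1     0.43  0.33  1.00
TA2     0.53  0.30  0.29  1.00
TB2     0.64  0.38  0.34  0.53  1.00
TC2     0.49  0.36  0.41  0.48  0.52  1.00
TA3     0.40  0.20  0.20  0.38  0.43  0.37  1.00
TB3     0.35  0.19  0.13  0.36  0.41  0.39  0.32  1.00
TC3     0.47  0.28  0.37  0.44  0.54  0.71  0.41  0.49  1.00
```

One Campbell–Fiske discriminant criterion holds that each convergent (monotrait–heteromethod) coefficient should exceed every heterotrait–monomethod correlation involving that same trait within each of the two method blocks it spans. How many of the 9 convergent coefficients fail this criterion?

8

Checking each validity diagonal entry against its comparison values:
TA (methods 1·2): 0.53 vs {0.51, 0.53, 0.43, 0.48} → fail.
TA (methods 1·3): 0.40 vs {0.51, 0.32, 0.43, 0.41} → fail.
TA (methods 2·3): 0.38 vs {0.53, 0.32, 0.48, 0.41} → fail.
TB (methods 1·2): 0.38 vs {0.51, 0.53, 0.33, 0.52} → fail.
TB (methods 1·3): 0.19 vs {0.51, 0.32, 0.33, 0.49} → fail.
TB (methods 2·3): 0.41 vs {0.53, 0.32, 0.52, 0.49} → fail.
TC (methods 1·2): 0.41 vs {0.43, 0.48, 0.33, 0.52} → fail.
TC (methods 1·3): 0.37 vs {0.43, 0.41, 0.33, 0.49} → fail.
TC (methods 2·3): 0.71 vs {0.48, 0.41, 0.52, 0.49} → pass.
8 of 9 fail.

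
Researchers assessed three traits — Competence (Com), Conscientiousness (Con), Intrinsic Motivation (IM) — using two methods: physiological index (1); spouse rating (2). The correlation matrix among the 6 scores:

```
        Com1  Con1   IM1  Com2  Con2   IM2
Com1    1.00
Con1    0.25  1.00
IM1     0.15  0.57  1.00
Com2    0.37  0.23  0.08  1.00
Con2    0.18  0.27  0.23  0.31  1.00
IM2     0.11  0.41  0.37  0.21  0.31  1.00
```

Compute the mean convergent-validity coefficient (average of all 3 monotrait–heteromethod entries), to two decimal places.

0.34

Convergent values: 0.37, 0.27, 0.37; mean = 1.01/3 = 0.34.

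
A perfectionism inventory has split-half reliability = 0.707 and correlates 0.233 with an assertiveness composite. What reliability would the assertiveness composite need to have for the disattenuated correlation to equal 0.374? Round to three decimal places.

0.549

r_true = r_obs / √(r_xx · r_yy) ⇒ 0.374 = 0.233 / √(0.707 · r_yy).
√(0.707 · r_yy) = 0.233 / 0.374 = 0.6230; 0.707 · r_yy = 0.3881; r_yy = 0.3881 / 0.707 ≈ 0.549.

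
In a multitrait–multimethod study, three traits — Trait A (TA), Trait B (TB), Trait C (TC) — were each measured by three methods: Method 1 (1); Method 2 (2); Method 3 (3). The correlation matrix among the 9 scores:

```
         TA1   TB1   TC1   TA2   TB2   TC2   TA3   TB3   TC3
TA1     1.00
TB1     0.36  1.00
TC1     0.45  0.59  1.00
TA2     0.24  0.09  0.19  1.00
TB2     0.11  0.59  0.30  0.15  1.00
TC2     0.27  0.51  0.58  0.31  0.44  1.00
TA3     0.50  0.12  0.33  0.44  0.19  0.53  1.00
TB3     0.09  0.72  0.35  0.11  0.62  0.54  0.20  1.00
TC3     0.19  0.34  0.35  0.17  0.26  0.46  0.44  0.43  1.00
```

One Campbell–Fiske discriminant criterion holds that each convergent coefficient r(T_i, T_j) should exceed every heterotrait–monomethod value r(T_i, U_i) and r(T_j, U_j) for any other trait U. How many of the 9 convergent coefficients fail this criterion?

Each convergent coefficient versus the relevant comparison correlations:
TA (methods 1·2): 0.24 vs {0.36, 0.15, 0.45, 0.31} → fail.
TA (methods 1·3): 0.50 vs {0.36, 0.20, 0.45, 0.44} → pass.
TA (methods 2·3): 0.44 vs {0.15, 0.20, 0.31, 0.44} → fail.
TB (methods 1·2): 0.59 vs {0.36, 0.15, 0.59, 0.44} → fail.
TB (methods 1·3): 0.72 vs {0.36, 0.20, 0.59, 0.43} → pass.
TB (methods 2·3): 0.62 vs {0.15, 0.20, 0.44, 0.43} → pass.
TC (methods 1·2): 0.58 vs {0.45, 0.31, 0.59, 0.44} → fail.
TC (methods 1·3): 0.35 vs {0.45, 0.44, 0.59, 0.43} → fail.
TC (methods 2·3): 0.46 vs {0.31, 0.44, 0.44, 0.43} → pass.
5 of 9 fail.

5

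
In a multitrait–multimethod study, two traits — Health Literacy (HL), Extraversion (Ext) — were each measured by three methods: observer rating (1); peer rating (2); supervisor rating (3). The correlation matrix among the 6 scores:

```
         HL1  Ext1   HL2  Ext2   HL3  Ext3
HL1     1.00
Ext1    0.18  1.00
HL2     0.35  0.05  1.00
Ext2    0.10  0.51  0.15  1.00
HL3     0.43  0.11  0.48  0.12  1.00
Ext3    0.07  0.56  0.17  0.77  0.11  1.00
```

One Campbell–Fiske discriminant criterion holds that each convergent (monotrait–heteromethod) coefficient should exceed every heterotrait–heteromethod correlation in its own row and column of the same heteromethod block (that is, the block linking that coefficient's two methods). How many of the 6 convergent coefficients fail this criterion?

Convergent coefficients and their comparison sets:
HL (methods 1·2): 0.35 vs {0.10, 0.05} → pass.
HL (methods 1·3): 0.43 vs {0.07, 0.11} → pass.
HL (methods 2·3): 0.48 vs {0.17, 0.12} → pass.
Ext (methods 1·2): 0.51 vs {0.05, 0.10} → pass.
Ext (methods 1·3): 0.56 vs {0.11, 0.07} → pass.
Ext (methods 2·3): 0.77 vs {0.12, 0.17} → pass.
0 of 6 fail.

0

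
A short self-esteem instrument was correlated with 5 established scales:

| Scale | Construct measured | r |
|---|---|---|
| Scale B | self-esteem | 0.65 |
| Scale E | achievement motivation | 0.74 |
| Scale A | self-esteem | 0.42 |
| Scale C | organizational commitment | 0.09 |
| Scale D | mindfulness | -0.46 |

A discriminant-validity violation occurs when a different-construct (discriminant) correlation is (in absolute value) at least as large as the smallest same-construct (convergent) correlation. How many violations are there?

2

Convergent (same construct = self-esteem): Scale B, Scale A.
Smallest convergent = 0.42. Discriminant |r|: 0.74, 0.09, 0.46; count ≥ 0.42 → 2.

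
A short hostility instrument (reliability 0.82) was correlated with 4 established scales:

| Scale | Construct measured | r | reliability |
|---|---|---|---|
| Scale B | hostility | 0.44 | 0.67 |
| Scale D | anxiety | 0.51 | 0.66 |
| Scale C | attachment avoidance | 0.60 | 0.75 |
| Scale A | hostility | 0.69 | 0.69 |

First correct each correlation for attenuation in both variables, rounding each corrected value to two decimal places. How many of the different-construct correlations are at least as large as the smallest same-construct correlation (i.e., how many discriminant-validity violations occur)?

2

Disattenuated r (r / √(r_scale · r_new)):
  Scale B (conv): 0.44 / √(0.67·0.82) = 0.59
  Scale D (disc): 0.51 / √(0.66·0.82) = 0.69
  Scale C (disc): 0.60 / √(0.75·0.82) = 0.77
  Scale A (conv): 0.69 / √(0.69·0.82) = 0.92
Smallest convergent = 0.59. Discriminant values: 0.69, 0.77; count ≥ 0.59 → 2.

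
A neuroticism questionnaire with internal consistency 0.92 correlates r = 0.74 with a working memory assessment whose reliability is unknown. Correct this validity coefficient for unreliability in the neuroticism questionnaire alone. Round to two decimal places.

Single correction: r_c = r_obs / √r_xx = 0.74 / √0.92 = 0.74 / 0.9592 ≈ 0.77.

0.77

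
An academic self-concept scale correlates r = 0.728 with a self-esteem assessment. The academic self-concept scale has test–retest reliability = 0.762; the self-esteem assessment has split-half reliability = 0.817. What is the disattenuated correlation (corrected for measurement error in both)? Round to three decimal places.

0.923

r_true = r_obs / √(r_xx · r_yy) = 0.728 / √(0.762 × 0.817) = 0.728 / √0.622554 = 0.728 / 0.7890 ≈ 0.923.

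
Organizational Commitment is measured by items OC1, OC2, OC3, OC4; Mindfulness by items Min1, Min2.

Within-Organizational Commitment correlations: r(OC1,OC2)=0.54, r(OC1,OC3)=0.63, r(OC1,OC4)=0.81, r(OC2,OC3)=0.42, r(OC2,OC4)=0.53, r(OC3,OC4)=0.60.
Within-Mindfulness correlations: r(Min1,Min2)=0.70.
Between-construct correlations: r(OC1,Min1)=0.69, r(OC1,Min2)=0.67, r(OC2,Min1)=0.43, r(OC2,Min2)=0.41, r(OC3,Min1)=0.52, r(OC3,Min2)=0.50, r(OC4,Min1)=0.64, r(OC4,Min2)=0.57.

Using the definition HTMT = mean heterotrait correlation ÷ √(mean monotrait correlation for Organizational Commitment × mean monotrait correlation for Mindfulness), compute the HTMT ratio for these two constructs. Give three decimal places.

Mean heterotrait r = 4.43/8 = 0.5538.
Mean within-OC = 3.53/6 = 0.5883; mean within-Min = 0.70/1 = 0.7000.
Geometric mean = √(0.5883 × 0.7000) = 0.6417.
HTMT = 0.5538 / 0.6417 = 0.863.

0.863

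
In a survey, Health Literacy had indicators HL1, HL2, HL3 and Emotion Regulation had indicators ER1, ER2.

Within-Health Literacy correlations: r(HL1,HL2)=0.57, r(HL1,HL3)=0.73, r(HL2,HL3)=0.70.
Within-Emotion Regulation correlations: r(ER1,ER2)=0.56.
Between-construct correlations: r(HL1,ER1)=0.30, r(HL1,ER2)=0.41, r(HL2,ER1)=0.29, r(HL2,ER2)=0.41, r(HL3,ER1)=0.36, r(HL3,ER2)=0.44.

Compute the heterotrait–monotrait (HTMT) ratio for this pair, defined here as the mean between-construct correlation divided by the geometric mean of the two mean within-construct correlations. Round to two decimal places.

0.60

Mean between = 2.21/6 = 0.3683.
Mean within-HL = 2.00/3 = 0.6667; mean within-ER = 0.56/1 = 0.5600.
Geometric mean = √(0.6667 × 0.5600) = 0.6110.
HTMT = 0.3683 / 0.6110 = 0.60.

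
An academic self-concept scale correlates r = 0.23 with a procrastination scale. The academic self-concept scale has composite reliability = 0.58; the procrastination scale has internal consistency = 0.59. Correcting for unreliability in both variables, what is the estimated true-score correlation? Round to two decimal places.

0.39

r_true = r_obs / √(r_xx · r_yy) = 0.23 / √(0.58 × 0.59) = 0.23 / √0.3422 = 0.23 / 0.5850 ≈ 0.39.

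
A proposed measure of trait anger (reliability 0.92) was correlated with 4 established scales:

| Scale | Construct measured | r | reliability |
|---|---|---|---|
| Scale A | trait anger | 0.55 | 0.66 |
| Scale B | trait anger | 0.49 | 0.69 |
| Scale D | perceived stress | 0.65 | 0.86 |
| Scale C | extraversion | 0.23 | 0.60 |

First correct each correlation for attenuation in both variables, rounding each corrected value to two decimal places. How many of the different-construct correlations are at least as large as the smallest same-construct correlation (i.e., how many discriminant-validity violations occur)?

Disattenuated r (r / √(r_scale · r_new)):
  Scale A (conv): 0.55 / √(0.66·0.92) = 0.71
  Scale B (conv): 0.49 / √(0.69·0.92) = 0.62
  Scale D (disc): 0.65 / √(0.86·0.92) = 0.73
  Scale C (disc): 0.23 / √(0.60·0.92) = 0.31
Smallest convergent = 0.62. Discriminant values: 0.73, 0.31; count ≥ 0.62 → 1.

1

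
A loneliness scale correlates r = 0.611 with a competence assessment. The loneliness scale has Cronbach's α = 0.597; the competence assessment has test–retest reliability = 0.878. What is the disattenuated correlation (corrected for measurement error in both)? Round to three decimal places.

0.844

r_true = r_obs / √(r_xx · r_yy) = 0.611 / √(0.597 × 0.878) = 0.611 / √0.524166 = 0.611 / 0.7240 ≈ 0.844.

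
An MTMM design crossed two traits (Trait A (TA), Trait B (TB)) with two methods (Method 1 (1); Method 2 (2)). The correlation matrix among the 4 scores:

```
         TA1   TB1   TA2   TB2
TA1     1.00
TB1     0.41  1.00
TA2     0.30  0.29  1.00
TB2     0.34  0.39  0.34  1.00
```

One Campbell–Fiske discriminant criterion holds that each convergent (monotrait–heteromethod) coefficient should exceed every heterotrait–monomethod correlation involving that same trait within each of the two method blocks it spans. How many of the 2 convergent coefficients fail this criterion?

Checking each validity diagonal entry against its comparison values:
TA (methods 1·2): 0.30 vs {0.41, 0.34} → fail.
TB (methods 1·2): 0.39 vs {0.41, 0.34} → fail.
2 of 2 fail.

2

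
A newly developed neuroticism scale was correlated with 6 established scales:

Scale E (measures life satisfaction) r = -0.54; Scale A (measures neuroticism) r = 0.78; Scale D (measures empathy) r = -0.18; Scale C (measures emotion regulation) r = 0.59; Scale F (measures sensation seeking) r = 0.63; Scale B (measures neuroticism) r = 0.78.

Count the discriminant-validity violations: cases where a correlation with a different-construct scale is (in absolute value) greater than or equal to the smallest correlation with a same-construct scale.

0

Convergent (same construct = neuroticism): Scale A, Scale B.
Smallest convergent = 0.78. Discriminant |r|: 0.54, 0.18, 0.59, 0.63; count ≥ 0.78 → 0.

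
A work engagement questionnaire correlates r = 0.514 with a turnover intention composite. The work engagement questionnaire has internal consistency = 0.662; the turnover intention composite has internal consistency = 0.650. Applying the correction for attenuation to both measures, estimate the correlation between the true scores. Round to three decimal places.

r_true = r_obs / √(r_xx · r_yy) = 0.514 / √(0.662 × 0.650) = 0.514 / √0.430300 = 0.514 / 0.6560 ≈ 0.784.

0.784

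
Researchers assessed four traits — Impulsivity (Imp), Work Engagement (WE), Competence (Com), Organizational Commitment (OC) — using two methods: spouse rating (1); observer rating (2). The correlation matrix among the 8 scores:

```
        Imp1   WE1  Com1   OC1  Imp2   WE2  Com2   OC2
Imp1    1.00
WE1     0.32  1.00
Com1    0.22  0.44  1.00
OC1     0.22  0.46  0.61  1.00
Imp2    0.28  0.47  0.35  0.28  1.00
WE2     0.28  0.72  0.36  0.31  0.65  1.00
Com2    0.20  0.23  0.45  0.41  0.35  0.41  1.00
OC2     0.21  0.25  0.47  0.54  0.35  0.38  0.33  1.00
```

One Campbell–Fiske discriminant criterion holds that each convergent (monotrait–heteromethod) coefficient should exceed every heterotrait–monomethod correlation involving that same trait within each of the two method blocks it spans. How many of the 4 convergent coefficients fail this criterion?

3

Each convergent coefficient versus the relevant comparison correlations:
Imp (methods 1·2): 0.28 vs {0.32, 0.65, 0.22, 0.35, 0.22, 0.35} → fail.
WE (methods 1·2): 0.72 vs {0.32, 0.65, 0.44, 0.41, 0.46, 0.38} → pass.
Com (methods 1·2): 0.45 vs {0.22, 0.35, 0.44, 0.41, 0.61, 0.33} → fail.
OC (methods 1·2): 0.54 vs {0.22, 0.35, 0.46, 0.38, 0.61, 0.33} → fail.
3 of 4 fail.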